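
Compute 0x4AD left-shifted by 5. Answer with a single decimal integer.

0x4AD = 0000010010101101
shift left by 5 → 1001010110100000 = 38304
(equivalently, 1197 × 2^5 = 1197 × 32)

38304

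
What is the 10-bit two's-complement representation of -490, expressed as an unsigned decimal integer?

490 in 10 bits: 0111101010
Invert: 1000010101
Add 1:  1000010110 = 534
(Check: 2^10 - 490 = 1024 - 490 = 534.)

534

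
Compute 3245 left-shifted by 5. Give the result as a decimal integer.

103840

3245 = 00000110010101101
shift left by 5 → 11001010110100000 = 103840
(equivalently, 3245 × 2^5 = 3245 × 32)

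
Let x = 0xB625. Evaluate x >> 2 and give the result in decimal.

0xB625 = 1011011000100101
shift right by 2 → 0010110110001001 = 11657
(equivalently, floor(46629 / 4))

11657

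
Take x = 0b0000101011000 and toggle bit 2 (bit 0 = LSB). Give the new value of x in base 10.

x = 0000101011000
bit 2 is currently 0; toggle it via x ^ (1 << 2) = x ^ 4
→ 0000101011100 = 348

348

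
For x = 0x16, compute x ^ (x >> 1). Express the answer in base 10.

29

x = 10110 = 22
x>>1 = 01011
XOR  = 11101 = 29
(x ^ (x >> 1) gives the standard binary-reflected Gray code of x.)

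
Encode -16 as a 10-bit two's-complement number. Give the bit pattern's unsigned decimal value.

1008

16 in 10 bits: 0000010000
Invert: 1111101111
Add 1:  1111110000 = 1008
(Check: 2^10 - 16 = 1024 - 16 = 1008.)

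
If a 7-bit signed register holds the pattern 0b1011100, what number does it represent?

-36

pattern = 1011100 (MSB is 1 ⇒ negative)
Invert: 0100011, add 1 → 0100100 = 36, so the value is -36.
(Equivalently: 92 - 2^7 = 92 - 128 = -36.)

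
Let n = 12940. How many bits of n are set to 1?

6

12940 = 11001010001100
Count the 1s: 1 + 1 + 1 + 1 + 1 + 1 = 6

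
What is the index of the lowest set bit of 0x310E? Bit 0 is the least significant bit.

1

0x310E = 11000100001110
Trailing zeros: 1, so the lowest set bit is bit 1 (value 2).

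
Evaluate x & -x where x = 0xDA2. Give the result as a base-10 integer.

2

x = 110110100010 = 3490
-x (two's complement) = …001001011110
AND   = 000000000010 = 2
(x & -x isolates the lowest set bit of x.)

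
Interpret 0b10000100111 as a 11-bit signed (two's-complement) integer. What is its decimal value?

-985

pattern = 10000100111 (MSB is 1 ⇒ negative)
Invert: 01111011000, add 1 → 01111011001 = 985, so the value is -985.
(Equivalently: 1063 - 2^11 = 1063 - 2048 = -985.)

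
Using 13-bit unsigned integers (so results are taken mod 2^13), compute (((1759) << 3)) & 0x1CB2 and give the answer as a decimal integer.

5296

1759 = 0011011011111
→ << 3 (mod 2^13) → 1011011111000 = 5880
0x1CB2 = 1110010110010
→ & → 1010010110000 = 5296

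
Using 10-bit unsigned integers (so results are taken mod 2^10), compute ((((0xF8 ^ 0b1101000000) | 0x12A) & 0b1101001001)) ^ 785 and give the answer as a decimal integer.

25

0xF8 = 0011111000
0b1101000000 = 1101000000
→ ^ → 1110111000 = 952
0x12A = 0100101010
→ | → 1110111010 = 954
0b1101001001 = 1101001001
→ & → 1100001000 = 776
785 = 1100010001
→ ^ → 0000011001 = 25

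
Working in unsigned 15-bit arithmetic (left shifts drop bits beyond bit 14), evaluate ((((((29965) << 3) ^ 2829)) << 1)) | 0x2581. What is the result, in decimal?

29965 = 111010100001101
→ << 3 (mod 2^15) → 010100001101000 = 10344
2829 = 000101100001101
→ ^ → 010001101100101 = 9061
→ << 1 (mod 2^15) → 100011011001010 = 18122
0x2581 = 010010110000001
→ | → 110011111001011 = 26571

26571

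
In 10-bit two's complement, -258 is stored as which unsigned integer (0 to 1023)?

258 in 10 bits: 0100000010
Invert: 1011111101
Add 1:  1011111110 = 766
(Check: 2^10 - 258 = 1024 - 258 = 766.)

766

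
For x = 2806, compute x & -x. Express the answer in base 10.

2

x = 101011110110 = 2806
-x (two's complement) = …010100001010
AND   = 000000000010 = 2
(x & -x isolates the lowest set bit of x.)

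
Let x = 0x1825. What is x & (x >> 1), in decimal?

2048

x = 1100000100101 = 6181
x>>1 = 0110000010010
AND  = 0100000000000 = 2048
(x & (x >> 1) has a 1 wherever x has two consecutive 1 bits.)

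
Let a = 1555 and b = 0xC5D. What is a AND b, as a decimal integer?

1041

1555 = 011000010011
0xC5D = 110001011101
AND → 010000010001 = 1041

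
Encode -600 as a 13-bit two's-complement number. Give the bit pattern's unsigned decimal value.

600 in 13 bits: 0001001011000
Invert: 1110110100111
Add 1:  1110110101000 = 7592
(Check: 2^13 - 600 = 8192 - 600 = 7592.)

7592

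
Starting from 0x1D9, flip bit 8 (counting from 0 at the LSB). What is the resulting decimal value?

x = 111011001
bit 8 is currently 1; toggle it via x ^ (1 << 8) = x ^ 256
→ 011011001 = 217

217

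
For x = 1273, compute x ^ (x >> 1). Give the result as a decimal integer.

x = 10011111001 = 1273
x>>1 = 01001111100
XOR  = 11010000101 = 1669
(x ^ (x >> 1) gives the standard binary-reflected Gray code of x.)

1669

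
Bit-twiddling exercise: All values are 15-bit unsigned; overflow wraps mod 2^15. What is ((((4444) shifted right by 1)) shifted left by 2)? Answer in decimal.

4444 = 001000101011100
→ shifted right by 1 → 000100010101110 = 2222
→ shifted left by 2 (mod 2^15) → 010001010111000 = 8888

8888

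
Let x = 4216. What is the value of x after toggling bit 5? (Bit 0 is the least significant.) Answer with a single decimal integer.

4184

x = 01000001111000
bit 5 is currently 1; toggle it via x ^ (1 << 5) = x ^ 32
→ 01000001011000 = 4184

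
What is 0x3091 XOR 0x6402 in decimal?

21651

0x3091 = 011000010010001
0x6402 = 110010000000010
XOR → 101010010010011 = 21651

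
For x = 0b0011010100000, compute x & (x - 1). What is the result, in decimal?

x = 11010100000 = 1696
x - 1 = 11010011111
AND   = 11010000000 = 1664
(x & (x - 1) clears the lowest set bit of x.)

1664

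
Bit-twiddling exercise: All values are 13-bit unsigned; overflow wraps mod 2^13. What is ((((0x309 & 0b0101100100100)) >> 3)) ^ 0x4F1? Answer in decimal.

0x309 = 0001100001001
0b0101100100100 = 0101100100100
→ & → 0001100000000 = 768
→ >> 3 → 0000001100000 = 96
0x4F1 = 0010011110001
→ ^ → 0010010010001 = 1169

1169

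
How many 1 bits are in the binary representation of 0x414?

3

0x414 = 10000010100
Count the 1s: 1 + 1 + 1 = 3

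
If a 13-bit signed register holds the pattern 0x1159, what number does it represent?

pattern = 1000101011001 (MSB is 1 ⇒ negative)
Invert: 0111010100110, add 1 → 0111010100111 = 3751, so the value is -3751.
(Equivalently: 4441 - 2^13 = 4441 - 8192 = -3751.)

-3751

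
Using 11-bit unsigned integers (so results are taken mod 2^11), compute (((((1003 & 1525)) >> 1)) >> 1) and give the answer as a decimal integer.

120

1003 = 01111101011
1525 = 10111110101
→ & → 00111100001 = 481
→ >> 1 → 00011110000 = 240
→ >> 1 → 00001111000 = 120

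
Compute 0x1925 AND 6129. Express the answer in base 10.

0x1925 = 1100100100101
6129 = 1011111110001
AND → 1000100100001 = 4385

4385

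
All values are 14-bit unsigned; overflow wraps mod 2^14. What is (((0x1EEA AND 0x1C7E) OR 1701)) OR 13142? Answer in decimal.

16383

0x1EEA = 01111011101010
0x1C7E = 01110001111110
→ AND → 01110001101010 = 7274
1701 = 00011010100101
→ OR → 01111011101111 = 7919
13142 = 11001101010110
→ OR → 11111111111111 = 16383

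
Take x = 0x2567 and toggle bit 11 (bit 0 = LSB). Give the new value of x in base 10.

11623

x = 10010101100111
bit 11 is currently 0; toggle it via x ^ (1 << 11) = x ^ 2048
→ 10110101100111 = 11623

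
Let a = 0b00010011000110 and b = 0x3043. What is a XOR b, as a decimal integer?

a = 00010011000110
0x3043 = 11000001000011
XOR → 11010010000101 = 13445

13445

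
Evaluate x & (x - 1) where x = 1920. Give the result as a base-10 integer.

x = 11110000000 = 1920
x - 1 = 11101111111
AND   = 11100000000 = 1792
(x & (x - 1) clears the lowest set bit of x.)

1792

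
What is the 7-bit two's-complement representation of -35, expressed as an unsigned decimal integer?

35 in 7 bits: 0100011
Invert: 1011100
Add 1:  1011101 = 93
(Check: 2^7 - 35 = 128 - 35 = 93.)

93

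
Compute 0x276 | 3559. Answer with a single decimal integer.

0x276 = 001001110110
3559 = 110111100111
 OR → 111111110111 = 4087

4087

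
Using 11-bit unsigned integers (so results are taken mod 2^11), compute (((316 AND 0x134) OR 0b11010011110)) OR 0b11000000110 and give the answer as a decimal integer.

1982

316 = 00100111100
0x134 = 00100110100
→ AND → 00100110100 = 308
0b11010011110 = 11010011110
→ OR → 11110111110 = 1982
0b11000000110 = 11000000110
→ OR → 11110111110 = 1982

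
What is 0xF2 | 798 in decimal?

0xF2 = 0011110010
798 = 1100011110
 OR → 1111111110 = 1022

1022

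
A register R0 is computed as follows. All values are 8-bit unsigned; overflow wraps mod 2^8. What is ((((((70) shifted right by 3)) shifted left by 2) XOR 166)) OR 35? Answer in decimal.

167

70 = 01000110
→ shifted right by 3 → 00001000 = 8
→ shifted left by 2 (mod 2^8) → 00100000 = 32
166 = 10100110
→ XOR → 10000110 = 134
35 = 00100011
→ OR → 10100111 = 167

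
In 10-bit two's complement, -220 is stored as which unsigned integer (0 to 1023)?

804

220 in 10 bits: 0011011100
Invert: 1100100011
Add 1:  1100100100 = 804
(Check: 2^10 - 220 = 1024 - 220 = 804.)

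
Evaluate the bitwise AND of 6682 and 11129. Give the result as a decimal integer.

6682 = 01101000011010
11129 = 10101101111001
AND → 00101000011000 = 2584

2584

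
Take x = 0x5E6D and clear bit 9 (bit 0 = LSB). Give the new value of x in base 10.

x = 0101111001101101
bit 9 is currently 1; clear it via x & ~(1 << 9) = x & ~512
→ 0101110001101101 = 23661

23661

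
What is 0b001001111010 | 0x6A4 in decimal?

1790

a = 01001111010
0x6A4 = 11010100100
 OR → 11011111110 = 1790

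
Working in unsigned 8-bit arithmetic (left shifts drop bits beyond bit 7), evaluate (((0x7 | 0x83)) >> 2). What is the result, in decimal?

33

0x7 = 00000111
0x83 = 10000011
→ | → 10000111 = 135
→ >> 2 → 00100001 = 33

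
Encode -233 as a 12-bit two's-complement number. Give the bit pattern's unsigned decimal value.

3863

233 in 12 bits: 000011101001
Invert: 111100010110
Add 1:  111100010111 = 3863
(Check: 2^12 - 233 = 4096 - 233 = 3863.)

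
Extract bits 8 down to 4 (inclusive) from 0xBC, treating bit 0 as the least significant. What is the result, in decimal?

v = 0010111100
Shift right by 4: 001011
Mask low 5 bits: 01011 = 11

11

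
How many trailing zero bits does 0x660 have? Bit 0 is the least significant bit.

0x660 = 11001100000
Trailing zeros: 5, so the lowest set bit is bit 5 (value 32).

5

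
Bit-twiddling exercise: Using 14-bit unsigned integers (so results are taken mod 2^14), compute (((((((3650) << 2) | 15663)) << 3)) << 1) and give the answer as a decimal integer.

3650 = 00111001000010
→ << 2 (mod 2^14) → 11100100001000 = 14600
15663 = 11110100101111
→ | → 11110100101111 = 15663
→ << 3 (mod 2^14) → 10100101111000 = 10616
→ << 1 (mod 2^14) → 01001011110000 = 4848

4848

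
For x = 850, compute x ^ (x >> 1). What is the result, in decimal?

763

x = 1101010010 = 850
x>>1 = 0110101001
XOR  = 1011111011 = 763
(x ^ (x >> 1) gives the standard binary-reflected Gray code of x.)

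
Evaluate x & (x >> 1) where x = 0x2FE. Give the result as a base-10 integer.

x = 1011111110 = 766
x>>1 = 0101111111
AND  = 0001111110 = 126
(x & (x >> 1) has a 1 wherever x has two consecutive 1 bits.)

126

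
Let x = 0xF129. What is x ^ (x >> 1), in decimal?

35261

x = 1111000100101001 = 61737
x>>1 = 0111100010010100
XOR  = 1000100110111101 = 35261
(x ^ (x >> 1) gives the standard binary-reflected Gray code of x.)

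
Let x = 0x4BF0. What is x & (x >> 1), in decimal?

496

x = 100101111110000 = 19440
x>>1 = 010010111111000
AND  = 000000111110000 = 496
(x & (x >> 1) has a 1 wherever x has two consecutive 1 bits.)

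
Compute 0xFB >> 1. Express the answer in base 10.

125

0xFB = 11111011
shift right by 1 → 01111101 = 125
(equivalently, floor(251 / 2))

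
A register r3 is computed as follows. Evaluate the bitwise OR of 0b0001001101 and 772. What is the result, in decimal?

845

a = 0001001101
772 = 1100000100
 OR → 1101001101 = 845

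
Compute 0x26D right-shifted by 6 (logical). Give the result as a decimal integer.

9

0x26D = 1001101101
shift right by 6 → 0000001001 = 9
(equivalently, floor(621 / 64))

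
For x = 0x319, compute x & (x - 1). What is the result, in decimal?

x = 1100011001 = 793
x - 1 = 1100011000
AND   = 1100011000 = 792
(x & (x - 1) clears the lowest set bit of x.)

792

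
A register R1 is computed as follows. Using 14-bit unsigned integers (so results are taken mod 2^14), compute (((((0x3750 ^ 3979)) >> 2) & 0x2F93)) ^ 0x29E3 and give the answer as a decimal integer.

10225

0x3750 = 11011101010000
3979 = 00111110001011
→ ^ → 11100011011011 = 14555
→ >> 2 → 00111000110110 = 3638
0x2F93 = 10111110010011
→ & → 00111000010010 = 3602
0x29E3 = 10100111100011
→ ^ → 10011111110001 = 10225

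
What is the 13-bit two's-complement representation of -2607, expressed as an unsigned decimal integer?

5585

2607 in 13 bits: 0101000101111
Invert: 1010111010000
Add 1:  1010111010001 = 5585
(Check: 2^13 - 2607 = 8192 - 2607 = 5585.)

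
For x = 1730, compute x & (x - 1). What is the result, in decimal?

x = 11011000010 = 1730
x - 1 = 11011000001
AND   = 11011000000 = 1728
(x & (x - 1) clears the lowest set bit of x.)

1728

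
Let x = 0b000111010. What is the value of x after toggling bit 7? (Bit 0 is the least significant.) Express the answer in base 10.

186

x = 000111010
bit 7 is currently 0; toggle it via x ^ (1 << 7) = x ^ 128
→ 010111010 = 186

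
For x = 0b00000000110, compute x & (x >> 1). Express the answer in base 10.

x = 110 = 6
x>>1 = 011
AND  = 010 = 2
(x & (x >> 1) has a 1 wherever x has two consecutive 1 bits.)

2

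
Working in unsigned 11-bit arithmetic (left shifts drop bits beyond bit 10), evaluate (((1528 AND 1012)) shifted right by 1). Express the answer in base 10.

248

1528 = 10111111000
1012 = 01111110100
→ AND → 00111110000 = 496
→ shifted right by 1 → 00011111000 = 248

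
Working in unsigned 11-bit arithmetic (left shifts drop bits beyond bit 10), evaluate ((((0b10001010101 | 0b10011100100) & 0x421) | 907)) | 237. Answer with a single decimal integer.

0b10001010101 = 10001010101
0b10011100100 = 10011100100
→ | → 10011110101 = 1269
0x421 = 10000100001
→ & → 10000100001 = 1057
907 = 01110001011
→ | → 11110101011 = 1963
237 = 00011101101
→ | → 11111101111 = 2031

2031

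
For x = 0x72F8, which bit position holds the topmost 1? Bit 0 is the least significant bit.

14

0x72F8 = 111001011111000
The topmost 1 is at position 14 (since 2^14 = 16384 ≤ 29432 < 32768).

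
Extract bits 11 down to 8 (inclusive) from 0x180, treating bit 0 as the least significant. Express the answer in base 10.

v = 000110000000
Shift right by 8: 0001
Mask low 4 bits: 0001 = 1

1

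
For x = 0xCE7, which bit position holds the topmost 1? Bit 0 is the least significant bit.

0xCE7 = 110011100111
The topmost 1 is at position 11 (since 2^11 = 2048 ≤ 3303 < 4096).

11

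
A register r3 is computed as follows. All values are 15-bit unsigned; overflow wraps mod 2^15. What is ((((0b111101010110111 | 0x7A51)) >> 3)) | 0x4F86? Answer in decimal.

20446

0b111101010110111 = 111101010110111
0x7A51 = 111101001010001
→ | → 111101011110111 = 31479
→ >> 3 → 000111101011110 = 3934
0x4F86 = 100111110000110
→ | → 100111111011110 = 20446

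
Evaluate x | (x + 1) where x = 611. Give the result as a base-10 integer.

x = 1001100011 = 611
x + 1 = 1001100100
OR    = 1001100111 = 615
(x | (x + 1) sets the lowest cleared bit.)

615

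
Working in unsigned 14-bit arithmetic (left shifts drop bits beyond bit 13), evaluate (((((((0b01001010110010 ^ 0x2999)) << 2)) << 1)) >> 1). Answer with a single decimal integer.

0b01001010110010 = 01001010110010
0x2999 = 10100110011001
→ ^ → 11101100101011 = 15147
→ << 2 (mod 2^14) → 10110010101100 = 11436
→ << 1 (mod 2^14) → 01100101011000 = 6488
→ >> 1 → 00110010101100 = 3244

3244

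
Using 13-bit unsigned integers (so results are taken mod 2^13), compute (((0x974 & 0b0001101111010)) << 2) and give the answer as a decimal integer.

1472

0x974 = 0100101110100
0b0001101111010 = 0001101111010
→ & → 0000101110000 = 368
→ << 2 (mod 2^13) → 0010111000000 = 1472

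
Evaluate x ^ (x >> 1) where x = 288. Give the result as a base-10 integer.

432

x = 100100000 = 288
x>>1 = 010010000
XOR  = 110110000 = 432
(x ^ (x >> 1) gives the standard binary-reflected Gray code of x.)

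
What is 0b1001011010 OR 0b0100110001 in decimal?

891

a = 1001011010
b = 0100110001
 OR → 1101111011 = 891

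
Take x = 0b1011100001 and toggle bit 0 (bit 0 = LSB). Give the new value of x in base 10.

736

x = 1011100001
bit 0 is currently 1; toggle it via x ^ (1 << 0) = x ^ 1
→ 1011100000 = 736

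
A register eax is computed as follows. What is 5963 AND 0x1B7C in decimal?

5963 = 1011101001011
0x1B7C = 1101101111100
AND → 1001101001000 = 4936

4936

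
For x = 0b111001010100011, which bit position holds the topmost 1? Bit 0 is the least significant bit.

14

0b111001010100011 = 111001010100011
The topmost 1 is at position 14 (since 2^14 = 16384 ≤ 29347 < 32768).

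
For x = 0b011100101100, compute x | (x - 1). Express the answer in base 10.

x = 11100101100 = 1836
x - 1 = 11100101011
OR    = 11100101111 = 1839
(x | (x - 1) sets all bits below the lowest set bit.)

1839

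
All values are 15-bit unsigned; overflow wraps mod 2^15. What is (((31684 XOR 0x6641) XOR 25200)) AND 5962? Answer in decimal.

5952

31684 = 111101111000100
0x6641 = 110011001000001
→ XOR → 001110110000101 = 7557
25200 = 110001001110000
→ XOR → 111111111110101 = 32757
5962 = 001011101001010
→ AND → 001011101000000 = 5952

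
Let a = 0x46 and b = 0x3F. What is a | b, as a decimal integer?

127

0x46 = 1000110
0x3F = 0111111
 OR → 1111111 = 127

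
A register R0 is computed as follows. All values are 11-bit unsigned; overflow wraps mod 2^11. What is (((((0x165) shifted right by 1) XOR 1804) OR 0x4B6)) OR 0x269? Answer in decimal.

0x165 = 00101100101
→ shifted right by 1 → 00010110010 = 178
1804 = 11100001100
→ XOR → 11110111110 = 1982
0x4B6 = 10010110110
→ OR → 11110111110 = 1982
0x269 = 01001101001
→ OR → 11111111111 = 2047

2047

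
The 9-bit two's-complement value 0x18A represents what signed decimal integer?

pattern = 110001010 (MSB is 1 ⇒ negative)
Invert: 001110101, add 1 → 001110110 = 118, so the value is -118.
(Equivalently: 394 - 2^9 = 394 - 512 = -118.)

-118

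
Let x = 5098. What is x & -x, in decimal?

2

x = 1001111101010 = 5098
-x (two's complement) = …0110000010110
AND   = 0000000000010 = 2
(x & -x isolates the lowest set bit of x.)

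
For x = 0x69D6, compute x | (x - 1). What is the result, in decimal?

27095

x = 110100111010110 = 27094
x - 1 = 110100111010101
OR    = 110100111010111 = 27095
(x | (x - 1) sets all bits below the lowest set bit.)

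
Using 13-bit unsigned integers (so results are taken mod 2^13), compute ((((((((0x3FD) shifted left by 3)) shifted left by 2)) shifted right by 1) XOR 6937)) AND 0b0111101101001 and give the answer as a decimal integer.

0x3FD = 0001111111101
→ shifted left by 3 (mod 2^13) → 1111111101000 = 8168
→ shifted left by 2 (mod 2^13) → 1111110100000 = 8096
→ shifted right by 1 → 0111111010000 = 4048
6937 = 1101100011001
→ XOR → 1010011001001 = 5321
0b0111101101001 = 0111101101001
→ AND → 0010001001001 = 1097

1097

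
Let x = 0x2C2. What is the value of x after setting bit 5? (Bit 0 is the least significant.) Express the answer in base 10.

x = 1011000010
bit 5 is currently 0; set it via x | (1 << 5) = x | 32
→ 1011100010 = 738

738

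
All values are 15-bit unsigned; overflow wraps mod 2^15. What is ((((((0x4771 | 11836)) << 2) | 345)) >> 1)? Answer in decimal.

0x4771 = 100011101110001
11836 = 010111000111100
→ | → 110111101111101 = 28541
→ << 2 (mod 2^15) → 011110111110100 = 15860
345 = 000000101011001
→ | → 011110111111101 = 15869
→ >> 1 → 001111011111110 = 7934

7934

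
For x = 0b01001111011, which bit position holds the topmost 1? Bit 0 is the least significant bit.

9

0b01001111011 = 1001111011
The topmost 1 is at position 9 (since 2^9 = 512 ≤ 635 < 1024).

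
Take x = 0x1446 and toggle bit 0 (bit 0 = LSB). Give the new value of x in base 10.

x = 01010001000110
bit 0 is currently 0; toggle it via x ^ (1 << 0) = x ^ 1
→ 01010001000111 = 5191

5191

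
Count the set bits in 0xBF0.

0xBF0 = 101111110000
Count the 1s: 1 + 1 + 1 + 1 + 1 + 1 + 1 = 7

7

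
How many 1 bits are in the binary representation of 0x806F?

0x806F = 1000000001101111
Count the 1s: 1 + 1 + 1 + 1 + 1 + 1 + 1 = 7

7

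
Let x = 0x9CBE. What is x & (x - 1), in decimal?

x = 1001110010111110 = 40126
x - 1 = 1001110010111101
AND   = 1001110010111100 = 40124
(x & (x - 1) clears the lowest set bit of x.)

40124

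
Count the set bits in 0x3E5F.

0x3E5F = 11111001011111
Count the 1s: 1 + 1 + 1 + 1 + 1 + 1 + 1 + 1 + 1 + 1 + 1 = 11

11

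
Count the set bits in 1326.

6

1326 = 10100101110
Count the 1s: 1 + 1 + 1 + 1 + 1 + 1 = 6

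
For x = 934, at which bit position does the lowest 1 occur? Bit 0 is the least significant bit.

934 = 1110100110
Trailing zeros: 1, so the lowest set bit is bit 1 (value 2).

1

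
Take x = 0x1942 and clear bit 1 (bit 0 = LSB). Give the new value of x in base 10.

6464

x = 1100101000010
bit 1 is currently 1; clear it via x & ~(1 << 1) = x & ~2
→ 1100101000000 = 6464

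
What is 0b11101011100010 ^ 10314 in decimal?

a = 11101011100010
10314 = 10100001001010
XOR → 01001010101000 = 4776

4776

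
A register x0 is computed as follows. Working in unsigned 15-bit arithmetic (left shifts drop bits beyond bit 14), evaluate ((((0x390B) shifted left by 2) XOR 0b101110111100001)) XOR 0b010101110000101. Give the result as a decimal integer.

0x390B = 011100100001011
→ shifted left by 2 (mod 2^15) → 110010000101100 = 25644
0b101110111100001 = 101110111100001
→ XOR → 011100111001101 = 14797
0b010101110000101 = 010101110000101
→ XOR → 001001001001000 = 4680

4680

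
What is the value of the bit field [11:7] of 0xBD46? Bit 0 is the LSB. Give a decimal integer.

v = 1011110101000110
Shift right by 7: 101111010
Mask low 5 bits: 11010 = 26

26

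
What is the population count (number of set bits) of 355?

5

355 = 101100011
Count the 1s: 1 + 1 + 1 + 1 + 1 = 5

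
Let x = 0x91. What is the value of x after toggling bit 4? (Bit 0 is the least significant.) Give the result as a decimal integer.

129

x = 010010001
bit 4 is currently 1; toggle it via x ^ (1 << 4) = x ^ 16
→ 010000001 = 129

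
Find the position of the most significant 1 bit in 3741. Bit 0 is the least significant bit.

3741 = 111010011101
The topmost 1 is at position 11 (since 2^11 = 2048 ≤ 3741 < 4096).

11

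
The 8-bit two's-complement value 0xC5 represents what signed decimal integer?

pattern = 11000101 (MSB is 1 ⇒ negative)
Invert: 00111010, add 1 → 00111011 = 59, so the value is -59.
(Equivalently: 197 - 2^8 = 197 - 256 = -59.)

-59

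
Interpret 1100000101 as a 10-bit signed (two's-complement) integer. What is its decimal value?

-251

pattern = 1100000101 (MSB is 1 ⇒ negative)
Invert: 0011111010, add 1 → 0011111011 = 251, so the value is -251.
(Equivalently: 773 - 2^10 = 773 - 1024 = -251.)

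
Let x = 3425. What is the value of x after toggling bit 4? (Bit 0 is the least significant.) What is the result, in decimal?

3441

x = 110101100001
bit 4 is currently 0; toggle it via x ^ (1 << 4) = x ^ 16
→ 110101110001 = 3441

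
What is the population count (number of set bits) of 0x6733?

9

0x6733 = 110011100110011
Count the 1s: 1 + 1 + 1 + 1 + 1 + 1 + 1 + 1 + 1 = 9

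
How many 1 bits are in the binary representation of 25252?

25252 = 110001010100100
Count the 1s: 1 + 1 + 1 + 1 + 1 + 1 = 6

6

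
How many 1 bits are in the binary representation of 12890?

12890 = 11001001011010
Count the 1s: 1 + 1 + 1 + 1 + 1 + 1 + 1 = 7

7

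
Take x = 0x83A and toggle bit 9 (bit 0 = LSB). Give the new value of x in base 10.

2618

x = 100000111010
bit 9 is currently 0; toggle it via x ^ (1 << 9) = x ^ 512
→ 101000111010 = 2618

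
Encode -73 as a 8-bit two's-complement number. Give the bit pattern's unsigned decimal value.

73 in 8 bits: 01001001
Invert: 10110110
Add 1:  10110111 = 183
(Check: 2^8 - 73 = 256 - 73 = 183.)

183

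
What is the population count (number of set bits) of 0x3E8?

0x3E8 = 1111101000
Count the 1s: 1 + 1 + 1 + 1 + 1 + 1 = 6

6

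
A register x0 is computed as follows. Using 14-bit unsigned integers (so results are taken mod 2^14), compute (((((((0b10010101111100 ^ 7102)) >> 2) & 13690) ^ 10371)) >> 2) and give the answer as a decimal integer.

0b10010101111100 = 10010101111100
7102 = 01101110111110
→ ^ → 11111011000010 = 16066
→ >> 2 → 00111110110000 = 4016
13690 = 11010101111010
→ & → 00010100110000 = 1328
10371 = 10100010000011
→ ^ → 10110110110011 = 11699
→ >> 2 → 00101101101100 = 2924

2924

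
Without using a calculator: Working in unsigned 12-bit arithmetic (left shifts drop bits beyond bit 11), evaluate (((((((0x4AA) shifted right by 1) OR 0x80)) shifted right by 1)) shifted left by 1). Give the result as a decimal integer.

724

0x4AA = 010010101010
→ shifted right by 1 → 001001010101 = 597
0x80 = 000010000000
→ OR → 001011010101 = 725
→ shifted right by 1 → 000101101010 = 362
→ shifted left by 1 (mod 2^12) → 001011010100 = 724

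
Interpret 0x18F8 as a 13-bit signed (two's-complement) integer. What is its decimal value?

pattern = 1100011111000 (MSB is 1 ⇒ negative)
Invert: 0011100000111, add 1 → 0011100001000 = 1800, so the value is -1800.
(Equivalently: 6392 - 2^13 = 6392 - 8192 = -1800.)

-1800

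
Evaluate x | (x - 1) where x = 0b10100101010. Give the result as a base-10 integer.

x = 10100101010 = 1322
x - 1 = 10100101001
OR    = 10100101011 = 1323
(x | (x - 1) sets all bits below the lowest set bit.)

1323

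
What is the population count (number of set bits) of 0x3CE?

7

0x3CE = 1111001110
Count the 1s: 1 + 1 + 1 + 1 + 1 + 1 + 1 = 7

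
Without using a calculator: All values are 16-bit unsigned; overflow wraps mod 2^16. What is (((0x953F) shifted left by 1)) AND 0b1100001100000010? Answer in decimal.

514

0x953F = 1001010100111111
→ shifted left by 1 (mod 2^16) → 0010101001111110 = 10878
0b1100001100000010 = 1100001100000010
→ AND → 0000001000000010 = 514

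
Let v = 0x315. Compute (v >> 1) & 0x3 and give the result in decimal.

v = 1100010101
Shift right by 1: 110001010
Mask low 2 bits: 10 = 2

2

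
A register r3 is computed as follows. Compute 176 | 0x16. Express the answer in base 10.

176 = 10110000
0x16 = 00010110
 OR → 10110110 = 182

182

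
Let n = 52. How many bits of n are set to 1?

52 = 110100
Count the 1s: 1 + 1 + 1 = 3

3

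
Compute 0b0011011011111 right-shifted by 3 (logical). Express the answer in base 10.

219

x = 11011011111
shift right by 3 → 00011011011 = 219
(equivalently, floor(1759 / 8))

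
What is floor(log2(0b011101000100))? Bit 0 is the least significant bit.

10

0b011101000100 = 11101000100
The topmost 1 is at position 10 (since 2^10 = 1024 ≤ 1860 < 2048).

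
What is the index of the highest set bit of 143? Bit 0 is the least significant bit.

143 = 10001111
The topmost 1 is at position 7 (since 2^7 = 128 ≤ 143 < 256).

7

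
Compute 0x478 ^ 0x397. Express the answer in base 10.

0x478 = 10001111000
0x397 = 01110010111
XOR → 11111101111 = 2031

2031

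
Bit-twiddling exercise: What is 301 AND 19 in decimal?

1

301 = 100101101
19 = 000010011
AND → 000000001 = 1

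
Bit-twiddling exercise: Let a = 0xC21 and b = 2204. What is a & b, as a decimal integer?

0xC21 = 110000100001
2204 = 100010011100
AND → 100000000000 = 2048

2048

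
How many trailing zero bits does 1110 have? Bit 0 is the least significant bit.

1110 = 10001010110
Trailing zeros: 1, so the lowest set bit is bit 1 (value 2).

1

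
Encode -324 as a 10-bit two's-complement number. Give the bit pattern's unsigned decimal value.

700

324 in 10 bits: 0101000100
Invert: 1010111011
Add 1:  1010111100 = 700
(Check: 2^10 - 324 = 1024 - 324 = 700.)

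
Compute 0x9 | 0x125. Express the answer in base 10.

0x9 = 000001001
0x125 = 100100101
 OR → 100101101 = 301

301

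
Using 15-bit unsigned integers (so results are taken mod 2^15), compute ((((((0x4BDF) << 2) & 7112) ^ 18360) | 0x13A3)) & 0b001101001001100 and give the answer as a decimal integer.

0x4BDF = 100101111011111
→ << 2 (mod 2^15) → 010111101111100 = 12156
7112 = 001101111001000
→ & → 000101101001000 = 2888
18360 = 100011110111000
→ ^ → 100110011110000 = 19696
0x13A3 = 001001110100011
→ | → 101111111110011 = 24563
0b001101001001100 = 001101001001100
→ & → 001101001000000 = 6720

6720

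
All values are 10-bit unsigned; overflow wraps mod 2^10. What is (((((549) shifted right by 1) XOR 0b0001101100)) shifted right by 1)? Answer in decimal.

549 = 1000100101
→ shifted right by 1 → 0100010010 = 274
0b0001101100 = 0001101100
→ XOR → 0101111110 = 382
→ shifted right by 1 → 0010111111 = 191

191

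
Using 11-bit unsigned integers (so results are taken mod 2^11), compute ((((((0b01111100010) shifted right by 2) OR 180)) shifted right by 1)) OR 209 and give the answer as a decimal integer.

0b01111100010 = 01111100010
→ shifted right by 2 → 00011111000 = 248
180 = 00010110100
→ OR → 00011111100 = 252
→ shifted right by 1 → 00001111110 = 126
209 = 00011010001
→ OR → 00011111111 = 255

255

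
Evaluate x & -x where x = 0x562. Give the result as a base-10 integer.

2

x = 10101100010 = 1378
-x (two's complement) = …01010011110
AND   = 00000000010 = 2
(x & -x isolates the lowest set bit of x.)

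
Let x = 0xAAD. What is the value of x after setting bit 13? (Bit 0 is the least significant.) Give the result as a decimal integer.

x = 00101010101101
bit 13 is currently 0; set it via x | (1 << 13) = x | 8192
→ 10101010101101 = 10925

10925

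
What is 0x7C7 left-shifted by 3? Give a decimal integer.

15928

0x7C7 = 00011111000111
shift left by 3 → 11111000111000 = 15928
(equivalently, 1991 × 2^3 = 1991 × 8)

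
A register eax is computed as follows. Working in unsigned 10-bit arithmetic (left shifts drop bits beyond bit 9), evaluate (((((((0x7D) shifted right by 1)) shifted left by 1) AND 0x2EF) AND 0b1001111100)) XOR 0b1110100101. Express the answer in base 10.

0x7D = 0001111101
→ shifted right by 1 → 0000111110 = 62
→ shifted left by 1 (mod 2^10) → 0001111100 = 124
0x2EF = 1011101111
→ AND → 0001101100 = 108
0b1001111100 = 1001111100
→ AND → 0001101100 = 108
0b1110100101 = 1110100101
→ XOR → 1111001001 = 969

969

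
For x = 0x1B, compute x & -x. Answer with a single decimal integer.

x = 11011 = 27
-x (two's complement) = …00101
AND   = 00001 = 1
(x & -x isolates the lowest set bit of x.)

1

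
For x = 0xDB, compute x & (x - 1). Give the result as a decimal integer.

218

x = 11011011 = 219
x - 1 = 11011010
AND   = 11011010 = 218
(x & (x - 1) clears the lowest set bit of x.)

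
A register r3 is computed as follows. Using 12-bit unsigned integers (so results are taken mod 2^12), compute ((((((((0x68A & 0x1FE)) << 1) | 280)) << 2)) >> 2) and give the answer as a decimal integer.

0x68A = 011010001010
0x1FE = 000111111110
→ & → 000010001010 = 138
→ << 1 (mod 2^12) → 000100010100 = 276
280 = 000100011000
→ | → 000100011100 = 284
→ << 2 (mod 2^12) → 010001110000 = 1136
→ >> 2 → 000100011100 = 284

284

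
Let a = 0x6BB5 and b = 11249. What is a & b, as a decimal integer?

11185

0x6BB5 = 110101110110101
11249 = 010101111110001
AND → 010101110110001 = 11185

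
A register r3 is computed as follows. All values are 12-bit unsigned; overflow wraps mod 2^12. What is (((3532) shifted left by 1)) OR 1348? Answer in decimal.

4060

3532 = 110111001100
→ shifted left by 1 (mod 2^12) → 101110011000 = 2968
1348 = 010101000100
→ OR → 111111011100 = 4060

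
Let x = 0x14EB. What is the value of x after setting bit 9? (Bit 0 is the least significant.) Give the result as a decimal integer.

5867

x = 1010011101011
bit 9 is currently 0; set it via x | (1 << 9) = x | 512
→ 1011011101011 = 5867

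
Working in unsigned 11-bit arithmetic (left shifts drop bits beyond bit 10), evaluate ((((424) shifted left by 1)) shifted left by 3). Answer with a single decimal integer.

424 = 00110101000
→ shifted left by 1 (mod 2^11) → 01101010000 = 848
→ shifted left by 3 (mod 2^11) → 01010000000 = 640

640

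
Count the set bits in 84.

84 = 1010100
Count the 1s: 1 + 1 + 1 = 3

3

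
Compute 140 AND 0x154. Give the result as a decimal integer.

140 = 010001100
0x154 = 101010100
AND → 000000100 = 4

4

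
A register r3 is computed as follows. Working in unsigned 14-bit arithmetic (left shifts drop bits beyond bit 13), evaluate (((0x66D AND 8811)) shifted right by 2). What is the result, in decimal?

0x66D = 00011001101101
8811 = 10001001101011
→ AND → 00001001101001 = 617
→ shifted right by 2 → 00000010011010 = 154

154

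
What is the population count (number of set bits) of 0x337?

0x337 = 1100110111
Count the 1s: 1 + 1 + 1 + 1 + 1 + 1 + 1 = 7

7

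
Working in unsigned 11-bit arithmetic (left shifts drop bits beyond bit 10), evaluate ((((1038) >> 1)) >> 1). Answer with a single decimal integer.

1038 = 10000001110
→ >> 1 → 01000000111 = 519
→ >> 1 → 00100000011 = 259

259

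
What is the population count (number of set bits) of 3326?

9

3326 = 110011111110
Count the 1s: 1 + 1 + 1 + 1 + 1 + 1 + 1 + 1 + 1 = 9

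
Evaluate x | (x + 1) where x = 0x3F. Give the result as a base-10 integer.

127

x = 0111111 = 63
x + 1 = 1000000
OR    = 1111111 = 127
(x | (x + 1) sets the lowest cleared bit.)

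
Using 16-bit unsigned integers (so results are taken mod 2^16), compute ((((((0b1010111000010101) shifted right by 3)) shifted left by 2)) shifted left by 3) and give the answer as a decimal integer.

47168

0b1010111000010101 = 1010111000010101
→ shifted right by 3 → 0001010111000010 = 5570
→ shifted left by 2 (mod 2^16) → 0101011100001000 = 22280
→ shifted left by 3 (mod 2^16) → 1011100001000000 = 47168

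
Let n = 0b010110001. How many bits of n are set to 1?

4

n = 10110001
Count the 1s: 1 + 1 + 1 + 1 = 4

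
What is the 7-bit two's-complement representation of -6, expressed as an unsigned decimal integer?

6 in 7 bits: 0000110
Invert: 1111001
Add 1:  1111010 = 122
(Check: 2^7 - 6 = 128 - 6 = 122.)

122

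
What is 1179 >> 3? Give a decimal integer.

1179 = 10010011011
shift right by 3 → 00010010011 = 147
(equivalently, floor(1179 / 8))

147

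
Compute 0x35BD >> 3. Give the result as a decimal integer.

1719

0x35BD = 11010110111101
shift right by 3 → 00011010110111 = 1719
(equivalently, floor(13757 / 8))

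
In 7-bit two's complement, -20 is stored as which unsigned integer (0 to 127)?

108

20 in 7 bits: 0010100
Invert: 1101011
Add 1:  1101100 = 108
(Check: 2^7 - 20 = 128 - 20 = 108.)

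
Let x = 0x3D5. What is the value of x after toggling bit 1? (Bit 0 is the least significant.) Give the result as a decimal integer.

x = 1111010101
bit 1 is currently 0; toggle it via x ^ (1 << 1) = x ^ 2
→ 1111010111 = 983

983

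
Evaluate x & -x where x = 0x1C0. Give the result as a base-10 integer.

x = 111000000 = 448
-x (two's complement) = …001000000
AND   = 001000000 = 64
(x & -x isolates the lowest set bit of x.)

64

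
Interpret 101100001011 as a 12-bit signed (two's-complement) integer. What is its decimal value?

-1269

pattern = 101100001011 (MSB is 1 ⇒ negative)
Invert: 010011110100, add 1 → 010011110101 = 1269, so the value is -1269.
(Equivalently: 2827 - 2^12 = 2827 - 4096 = -1269.)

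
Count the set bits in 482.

482 = 111100010
Count the 1s: 1 + 1 + 1 + 1 + 1 = 5

5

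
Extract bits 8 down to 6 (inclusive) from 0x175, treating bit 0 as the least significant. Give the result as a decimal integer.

5

v = 101110101
Shift right by 6: 101
Mask low 3 bits: 101 = 5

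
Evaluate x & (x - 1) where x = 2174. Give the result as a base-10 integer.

2172

x = 100001111110 = 2174
x - 1 = 100001111101
AND   = 100001111100 = 2172
(x & (x - 1) clears the lowest set bit of x.)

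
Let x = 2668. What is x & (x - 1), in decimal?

2664

x = 101001101100 = 2668
x - 1 = 101001101011
AND   = 101001101000 = 2664
(x & (x - 1) clears the lowest set bit of x.)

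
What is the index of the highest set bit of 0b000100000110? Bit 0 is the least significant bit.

0b000100000110 = 100000110
The topmost 1 is at position 8 (since 2^8 = 256 ≤ 262 < 512).

8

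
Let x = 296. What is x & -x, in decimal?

x = 100101000 = 296
-x (two's complement) = …011011000
AND   = 000001000 = 8
(x & -x isolates the lowest set bit of x.)

8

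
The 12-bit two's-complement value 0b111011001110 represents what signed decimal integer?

pattern = 111011001110 (MSB is 1 ⇒ negative)
Invert: 000100110001, add 1 → 000100110010 = 306, so the value is -306.
(Equivalently: 3790 - 2^12 = 3790 - 4096 = -306.)

-306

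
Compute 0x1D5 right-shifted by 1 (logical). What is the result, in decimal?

0x1D5 = 111010101
shift right by 1 → 011101010 = 234
(equivalently, floor(469 / 2))

234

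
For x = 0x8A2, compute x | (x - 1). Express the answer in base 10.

2211

x = 100010100010 = 2210
x - 1 = 100010100001
OR    = 100010100011 = 2211
(x | (x - 1) sets all bits below the lowest set bit.)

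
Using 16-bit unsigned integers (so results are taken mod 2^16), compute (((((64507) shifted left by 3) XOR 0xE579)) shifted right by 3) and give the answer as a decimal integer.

64507 = 1111101111111011
→ shifted left by 3 (mod 2^16) → 1101111111011000 = 57304
0xE579 = 1110010101111001
→ XOR → 0011101010100001 = 15009
→ shifted right by 3 → 0000011101010100 = 1876

1876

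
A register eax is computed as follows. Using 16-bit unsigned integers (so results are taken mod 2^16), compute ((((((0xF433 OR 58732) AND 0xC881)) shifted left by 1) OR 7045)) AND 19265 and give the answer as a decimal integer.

2817

0xF433 = 1111010000110011
58732 = 1110010101101100
→ OR → 1111010101111111 = 62847
0xC881 = 1100100010000001
→ AND → 1100000000000001 = 49153
→ shifted left by 1 (mod 2^16) → 1000000000000010 = 32770
7045 = 0001101110000101
→ OR → 1001101110000111 = 39815
19265 = 0100101101000001
→ AND → 0000101100000001 = 2817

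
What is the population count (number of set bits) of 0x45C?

0x45C = 10001011100
Count the 1s: 1 + 1 + 1 + 1 + 1 = 5

5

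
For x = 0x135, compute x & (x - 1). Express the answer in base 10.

308

x = 100110101 = 309
x - 1 = 100110100
AND   = 100110100 = 308
(x & (x - 1) clears the lowest set bit of x.)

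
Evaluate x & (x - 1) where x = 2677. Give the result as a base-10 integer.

x = 101001110101 = 2677
x - 1 = 101001110100
AND   = 101001110100 = 2676
(x & (x - 1) clears the lowest set bit of x.)

2676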